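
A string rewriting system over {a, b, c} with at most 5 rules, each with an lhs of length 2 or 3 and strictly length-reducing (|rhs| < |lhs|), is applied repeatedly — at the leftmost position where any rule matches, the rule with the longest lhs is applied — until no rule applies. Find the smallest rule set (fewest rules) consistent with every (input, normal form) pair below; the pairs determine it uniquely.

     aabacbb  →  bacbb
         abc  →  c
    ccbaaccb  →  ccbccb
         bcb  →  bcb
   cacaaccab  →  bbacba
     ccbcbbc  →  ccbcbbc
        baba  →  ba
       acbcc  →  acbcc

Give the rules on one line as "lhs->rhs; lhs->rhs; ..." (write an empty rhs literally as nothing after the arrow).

  | aabacbb => bacbb
  | abc => c
  | ccbaaccb => ccbccb
  | bcb

aa->; ab->; ca->b; cab->ba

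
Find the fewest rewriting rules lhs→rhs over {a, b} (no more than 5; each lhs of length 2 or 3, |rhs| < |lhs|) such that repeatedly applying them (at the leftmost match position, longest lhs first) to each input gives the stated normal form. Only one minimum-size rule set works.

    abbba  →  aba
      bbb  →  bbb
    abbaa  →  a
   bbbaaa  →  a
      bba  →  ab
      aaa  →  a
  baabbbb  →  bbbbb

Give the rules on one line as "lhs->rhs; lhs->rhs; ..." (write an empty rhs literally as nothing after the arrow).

  | abbba => aba
  | bbb
  | abbaa => aaa => a
  | bbbaaa => babaa => aaa => a

aa->; abb->a; bab->a; bba->ab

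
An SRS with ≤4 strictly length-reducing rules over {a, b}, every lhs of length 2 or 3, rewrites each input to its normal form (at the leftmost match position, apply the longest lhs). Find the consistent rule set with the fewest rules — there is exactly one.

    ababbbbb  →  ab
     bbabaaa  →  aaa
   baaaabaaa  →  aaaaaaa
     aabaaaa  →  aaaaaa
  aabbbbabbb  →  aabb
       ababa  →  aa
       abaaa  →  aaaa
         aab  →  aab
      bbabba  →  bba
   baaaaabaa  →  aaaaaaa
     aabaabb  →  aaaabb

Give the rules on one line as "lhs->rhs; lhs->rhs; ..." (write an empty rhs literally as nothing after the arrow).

  | ababbbbb => abbbb => ab
  | bbabaaa => baaa => aaa
  | baaaabaaa => aaaabaaa => aaaaaaa
  | aabaaaa => aaaaaa

baa->aa; bab->; bbb->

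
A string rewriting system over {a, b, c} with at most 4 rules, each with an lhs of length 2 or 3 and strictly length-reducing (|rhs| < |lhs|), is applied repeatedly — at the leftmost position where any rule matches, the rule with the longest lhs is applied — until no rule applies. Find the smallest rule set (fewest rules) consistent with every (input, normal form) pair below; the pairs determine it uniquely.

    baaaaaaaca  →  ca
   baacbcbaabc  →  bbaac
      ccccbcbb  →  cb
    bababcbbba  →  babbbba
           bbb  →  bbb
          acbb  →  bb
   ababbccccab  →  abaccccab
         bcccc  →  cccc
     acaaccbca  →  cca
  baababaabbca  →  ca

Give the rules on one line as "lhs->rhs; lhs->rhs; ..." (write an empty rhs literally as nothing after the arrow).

aca->ca; acb->b; bc->c; ccb->

  | baaaaaaaca => baaaaaaca => baaaaaca => baaaaca => baaaca => baaca => baca => bca => ca
  | baacbcbaabc => babcbaabc => bacbaabc => bbaabc => bbaac
  | ccccbcbb => cccbb => cb
  | bababcbbba => babacbbba => babbbba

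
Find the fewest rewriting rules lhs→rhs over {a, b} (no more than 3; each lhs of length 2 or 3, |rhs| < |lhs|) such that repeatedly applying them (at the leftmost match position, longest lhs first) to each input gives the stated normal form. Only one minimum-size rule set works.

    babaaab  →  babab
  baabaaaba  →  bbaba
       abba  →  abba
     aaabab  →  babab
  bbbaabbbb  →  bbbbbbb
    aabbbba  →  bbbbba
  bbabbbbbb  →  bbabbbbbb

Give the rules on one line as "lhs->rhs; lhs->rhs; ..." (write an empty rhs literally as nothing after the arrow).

  | babaaab => babab
  | baabaaaba => bbaaaba => bbaba
  | abba
  | aaabab => babab

aa->b; baa->b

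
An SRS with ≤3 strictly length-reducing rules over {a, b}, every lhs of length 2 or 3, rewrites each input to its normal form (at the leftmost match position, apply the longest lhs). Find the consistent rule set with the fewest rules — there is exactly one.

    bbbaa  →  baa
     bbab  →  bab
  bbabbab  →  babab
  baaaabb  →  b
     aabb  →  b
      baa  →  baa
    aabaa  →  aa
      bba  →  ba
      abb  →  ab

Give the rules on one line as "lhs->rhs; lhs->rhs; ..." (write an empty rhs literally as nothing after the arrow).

  | bbbaa => bbaa => baa
  | bbab => bab
  | bbabbab => babbab => babab
  | baaaabb => baab => b

aab->; bb->b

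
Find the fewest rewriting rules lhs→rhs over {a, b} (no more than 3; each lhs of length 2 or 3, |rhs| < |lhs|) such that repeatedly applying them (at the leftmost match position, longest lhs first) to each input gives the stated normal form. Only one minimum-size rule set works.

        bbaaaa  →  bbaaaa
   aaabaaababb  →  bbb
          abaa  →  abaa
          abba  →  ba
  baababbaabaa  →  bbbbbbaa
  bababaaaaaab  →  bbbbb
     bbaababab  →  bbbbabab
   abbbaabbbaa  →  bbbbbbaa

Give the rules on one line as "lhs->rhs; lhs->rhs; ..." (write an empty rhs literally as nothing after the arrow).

  | bbaaaa
  | aaabaaababb => abbaaababb => baaababb => babbabb => bbabb => bbb
  | abaa
  | abba => ba

aab->bb; abb->b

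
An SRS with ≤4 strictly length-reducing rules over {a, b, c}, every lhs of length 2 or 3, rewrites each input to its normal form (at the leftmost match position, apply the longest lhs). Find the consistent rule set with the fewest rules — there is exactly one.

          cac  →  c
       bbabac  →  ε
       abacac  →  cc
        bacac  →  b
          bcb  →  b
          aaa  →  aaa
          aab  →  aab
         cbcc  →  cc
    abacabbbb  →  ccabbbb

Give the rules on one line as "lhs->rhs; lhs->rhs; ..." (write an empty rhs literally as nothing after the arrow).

aba->c; ac->; bc->

  | cac => c
  | bbabac => bbcc => bc => ε
  | abacac => ccac => cc
  | bacac => bac => b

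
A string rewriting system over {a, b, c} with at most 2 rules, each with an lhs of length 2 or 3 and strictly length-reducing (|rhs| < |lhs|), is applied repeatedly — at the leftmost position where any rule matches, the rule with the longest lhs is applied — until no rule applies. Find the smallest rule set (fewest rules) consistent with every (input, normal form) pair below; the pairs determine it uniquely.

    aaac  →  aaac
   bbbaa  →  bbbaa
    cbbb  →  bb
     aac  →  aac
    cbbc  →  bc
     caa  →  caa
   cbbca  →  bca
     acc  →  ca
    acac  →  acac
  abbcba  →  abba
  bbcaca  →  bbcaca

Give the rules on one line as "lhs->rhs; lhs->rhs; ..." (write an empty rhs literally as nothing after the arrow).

acc->ca; cb->

  | aaac
  | bbbaa
  | cbbb => bb
  | aac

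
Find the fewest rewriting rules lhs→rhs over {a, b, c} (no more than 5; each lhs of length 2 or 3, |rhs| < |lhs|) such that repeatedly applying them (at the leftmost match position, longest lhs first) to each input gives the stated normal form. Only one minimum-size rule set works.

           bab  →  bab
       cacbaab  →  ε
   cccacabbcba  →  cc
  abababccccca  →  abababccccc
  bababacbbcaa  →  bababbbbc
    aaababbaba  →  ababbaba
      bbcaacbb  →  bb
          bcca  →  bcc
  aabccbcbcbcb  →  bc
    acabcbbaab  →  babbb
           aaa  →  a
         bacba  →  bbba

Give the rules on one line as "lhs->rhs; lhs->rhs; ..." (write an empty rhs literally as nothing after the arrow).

  | bab
  | cacbaab => ccbaab => caab => cab => cb => ε
  | cccacabbcba => ccccabbcba => ccccbbcba => cccbcba => cccba => cca => cc
  | abababccccca => abababccccc

aa->; ac->b; ca->c; cb->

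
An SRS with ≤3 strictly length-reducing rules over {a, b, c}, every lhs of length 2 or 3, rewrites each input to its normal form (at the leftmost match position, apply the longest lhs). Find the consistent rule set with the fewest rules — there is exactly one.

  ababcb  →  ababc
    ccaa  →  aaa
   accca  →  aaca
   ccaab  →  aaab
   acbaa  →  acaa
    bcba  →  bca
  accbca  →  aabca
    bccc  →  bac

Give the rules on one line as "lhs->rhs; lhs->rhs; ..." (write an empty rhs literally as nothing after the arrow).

  | ababcb => ababc
  | ccaa => aaa
  | accca => aaca
  | ccaab => aaab

cb->c; cc->a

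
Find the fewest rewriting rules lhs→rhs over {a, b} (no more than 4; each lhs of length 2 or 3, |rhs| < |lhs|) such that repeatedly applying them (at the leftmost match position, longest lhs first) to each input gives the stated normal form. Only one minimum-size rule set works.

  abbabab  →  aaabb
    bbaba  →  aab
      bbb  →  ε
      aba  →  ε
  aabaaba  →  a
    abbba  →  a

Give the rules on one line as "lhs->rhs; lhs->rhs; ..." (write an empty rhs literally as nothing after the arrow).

aba->; ba->; bba->ab; bbb->ba

  | abbabab => aabbab => aaabb
  | bbaba => abba => aab
  | bbb => ba => ε
  | aba => ε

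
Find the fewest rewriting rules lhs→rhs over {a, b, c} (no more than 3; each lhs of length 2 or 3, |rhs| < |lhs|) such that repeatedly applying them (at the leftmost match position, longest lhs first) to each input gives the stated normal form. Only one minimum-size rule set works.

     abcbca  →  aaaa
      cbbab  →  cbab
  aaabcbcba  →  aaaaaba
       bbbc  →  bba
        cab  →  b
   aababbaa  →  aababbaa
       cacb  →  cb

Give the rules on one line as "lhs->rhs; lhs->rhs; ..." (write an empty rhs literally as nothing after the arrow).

  | abcbca => aabca => aaaa
  | cbbab => cbab
  | aaabcbcba => aaaabcba => aaaaaba
  | bbbc => bba

bc->a; ca->; cbb->cb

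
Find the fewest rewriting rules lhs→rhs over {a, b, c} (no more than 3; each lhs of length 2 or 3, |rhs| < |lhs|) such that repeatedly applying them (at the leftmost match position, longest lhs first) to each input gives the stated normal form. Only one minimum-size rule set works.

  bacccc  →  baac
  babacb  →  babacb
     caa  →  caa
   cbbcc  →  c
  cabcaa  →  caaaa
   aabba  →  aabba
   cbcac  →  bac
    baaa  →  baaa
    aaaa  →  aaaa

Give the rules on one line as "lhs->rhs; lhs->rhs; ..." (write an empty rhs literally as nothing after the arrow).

abc->aa; bc->c; cc->b

  | bacccc => babcc => baac
  | babacb
  | caa
  | cbbcc => cbcc => ccc => bc => c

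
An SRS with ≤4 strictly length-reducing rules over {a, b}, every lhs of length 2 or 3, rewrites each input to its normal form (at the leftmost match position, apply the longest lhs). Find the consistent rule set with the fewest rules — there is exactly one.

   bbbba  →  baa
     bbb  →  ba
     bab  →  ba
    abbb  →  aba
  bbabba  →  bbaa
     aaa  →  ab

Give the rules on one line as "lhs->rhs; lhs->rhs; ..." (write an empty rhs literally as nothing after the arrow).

  | bbbba => baba => baa
  | bbb => ba
  | bab => ba
  | abbb => aba

aaa->ab; bab->ba; bbb->ba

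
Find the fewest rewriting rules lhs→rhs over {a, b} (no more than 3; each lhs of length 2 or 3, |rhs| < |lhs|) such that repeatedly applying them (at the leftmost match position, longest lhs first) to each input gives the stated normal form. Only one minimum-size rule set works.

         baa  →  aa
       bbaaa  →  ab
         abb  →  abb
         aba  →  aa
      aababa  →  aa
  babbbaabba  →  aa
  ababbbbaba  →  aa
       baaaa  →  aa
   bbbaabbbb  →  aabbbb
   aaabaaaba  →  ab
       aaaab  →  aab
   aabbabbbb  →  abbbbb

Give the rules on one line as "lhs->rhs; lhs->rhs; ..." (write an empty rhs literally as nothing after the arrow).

  | baa => aa
  | bbaaa => baaa => aaa => ab
  | abb
  | aba => aa

aaa->ab; ba->a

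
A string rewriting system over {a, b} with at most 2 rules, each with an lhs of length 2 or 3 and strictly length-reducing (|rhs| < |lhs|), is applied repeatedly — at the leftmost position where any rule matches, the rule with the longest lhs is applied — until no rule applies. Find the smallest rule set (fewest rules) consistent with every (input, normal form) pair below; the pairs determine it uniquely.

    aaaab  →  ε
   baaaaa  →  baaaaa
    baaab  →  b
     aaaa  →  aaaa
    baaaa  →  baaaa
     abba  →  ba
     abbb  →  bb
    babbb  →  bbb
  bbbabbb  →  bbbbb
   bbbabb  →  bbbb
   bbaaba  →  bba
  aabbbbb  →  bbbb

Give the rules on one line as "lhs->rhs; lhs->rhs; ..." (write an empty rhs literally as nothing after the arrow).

  | aaaab => aaab => aab => ab => ε
  | baaaaa
  | baaab => baab => bab => b
  | aaaa

aab->ab; ab->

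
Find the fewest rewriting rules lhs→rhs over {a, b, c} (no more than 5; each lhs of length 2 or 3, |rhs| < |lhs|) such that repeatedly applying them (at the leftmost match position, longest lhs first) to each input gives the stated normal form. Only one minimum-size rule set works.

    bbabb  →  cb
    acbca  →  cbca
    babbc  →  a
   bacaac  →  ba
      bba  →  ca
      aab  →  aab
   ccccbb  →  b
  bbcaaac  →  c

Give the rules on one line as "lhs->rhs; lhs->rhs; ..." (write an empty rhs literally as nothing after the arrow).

  | bbabb => cabb => cb
  | acbca => cbca
  | babbc => bbc => cc => a
  | bacaac => bcaac => bcac => bcc => ba

abb->b; ac->c; bb->c; cc->a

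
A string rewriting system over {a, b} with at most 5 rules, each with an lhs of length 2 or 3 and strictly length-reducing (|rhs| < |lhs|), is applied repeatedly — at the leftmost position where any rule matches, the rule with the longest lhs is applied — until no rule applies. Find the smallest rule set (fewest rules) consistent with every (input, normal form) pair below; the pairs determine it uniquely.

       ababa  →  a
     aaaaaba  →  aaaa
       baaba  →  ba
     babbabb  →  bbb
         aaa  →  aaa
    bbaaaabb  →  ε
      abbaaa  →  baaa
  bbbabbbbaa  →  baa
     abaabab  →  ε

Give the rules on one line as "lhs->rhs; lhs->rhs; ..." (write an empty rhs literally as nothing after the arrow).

  | ababa => aba => a
  | aaaaaba => aaaa
  | baaba => ba
  | babbabb => bbbabb => babb => bbb

aab->; ab->; bab->bb; bba->a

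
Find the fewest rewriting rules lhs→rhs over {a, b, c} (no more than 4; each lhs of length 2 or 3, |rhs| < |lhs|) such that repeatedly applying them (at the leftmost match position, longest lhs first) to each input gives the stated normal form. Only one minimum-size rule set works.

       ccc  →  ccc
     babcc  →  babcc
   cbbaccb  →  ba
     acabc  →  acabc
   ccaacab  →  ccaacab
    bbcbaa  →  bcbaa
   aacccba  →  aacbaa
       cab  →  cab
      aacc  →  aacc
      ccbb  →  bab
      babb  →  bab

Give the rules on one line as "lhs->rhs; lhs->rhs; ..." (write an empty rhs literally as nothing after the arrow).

  | ccc
  | babcc
  | cbbaccb => cbaccb => ccb => ba
  | acabc

bac->; bb->b; ccb->ba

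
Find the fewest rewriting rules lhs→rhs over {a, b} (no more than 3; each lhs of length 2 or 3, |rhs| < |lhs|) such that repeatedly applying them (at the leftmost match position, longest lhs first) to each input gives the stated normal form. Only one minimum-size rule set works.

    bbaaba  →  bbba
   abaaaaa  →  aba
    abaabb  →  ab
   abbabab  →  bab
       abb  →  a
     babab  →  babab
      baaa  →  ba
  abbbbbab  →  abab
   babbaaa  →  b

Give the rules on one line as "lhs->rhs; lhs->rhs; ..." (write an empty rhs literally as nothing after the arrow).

aa->; abb->a

  | bbaaba => bbba
  | abaaaaa => abaaa => aba
  | abaabb => abbb => ab
  | abbabab => aabab => bab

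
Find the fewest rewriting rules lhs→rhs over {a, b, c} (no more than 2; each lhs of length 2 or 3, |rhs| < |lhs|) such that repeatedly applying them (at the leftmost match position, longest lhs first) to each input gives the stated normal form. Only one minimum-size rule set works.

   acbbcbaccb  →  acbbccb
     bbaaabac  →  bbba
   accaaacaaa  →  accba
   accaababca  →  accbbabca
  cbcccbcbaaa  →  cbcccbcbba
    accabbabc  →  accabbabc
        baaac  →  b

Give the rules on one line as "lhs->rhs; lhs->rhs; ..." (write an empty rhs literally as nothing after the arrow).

aa->b; bac->

  | acbbcbaccb => acbbccb
  | bbaaabac => bbbabac => bbba
  | accaaacaaa => accbacaaa => accaaa => accba
  | accaababca => accbbabca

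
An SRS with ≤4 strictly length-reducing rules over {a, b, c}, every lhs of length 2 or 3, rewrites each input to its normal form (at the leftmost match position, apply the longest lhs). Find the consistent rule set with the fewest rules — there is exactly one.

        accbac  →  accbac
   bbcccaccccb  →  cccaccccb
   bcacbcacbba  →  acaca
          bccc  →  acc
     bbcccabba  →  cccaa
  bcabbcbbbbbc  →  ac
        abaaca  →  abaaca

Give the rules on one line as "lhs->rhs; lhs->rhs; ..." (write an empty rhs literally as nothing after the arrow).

  | accbac
  | bbcccaccccb => cccaccccb
  | bcacbcacbba => acbcacbba => acacbba => acaca
  | bccc => acc

bb->; bc->; bcc->ac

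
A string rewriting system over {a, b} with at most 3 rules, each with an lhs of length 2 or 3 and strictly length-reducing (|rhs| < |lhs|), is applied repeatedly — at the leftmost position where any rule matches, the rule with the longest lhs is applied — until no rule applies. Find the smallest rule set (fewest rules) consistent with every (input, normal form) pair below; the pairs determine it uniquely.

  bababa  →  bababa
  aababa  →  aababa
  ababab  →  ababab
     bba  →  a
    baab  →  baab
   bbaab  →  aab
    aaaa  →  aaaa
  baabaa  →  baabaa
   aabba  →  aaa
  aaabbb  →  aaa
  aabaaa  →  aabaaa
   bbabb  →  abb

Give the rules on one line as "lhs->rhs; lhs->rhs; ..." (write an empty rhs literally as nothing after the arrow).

bba->a; bbb->

  | bababa
  | aababa
  | ababab
  | bba => a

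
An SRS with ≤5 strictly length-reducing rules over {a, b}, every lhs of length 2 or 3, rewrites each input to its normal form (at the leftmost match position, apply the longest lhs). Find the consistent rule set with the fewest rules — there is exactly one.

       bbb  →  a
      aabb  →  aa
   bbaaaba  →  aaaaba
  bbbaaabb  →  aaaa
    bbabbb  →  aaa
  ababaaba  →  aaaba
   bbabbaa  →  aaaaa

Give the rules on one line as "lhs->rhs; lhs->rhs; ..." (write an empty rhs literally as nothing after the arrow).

bab->; bb->; bba->aa; bbb->a

  | bbb => a
  | aabb => aa
  | bbaaaba => aaaaba
  | bbbaaabb => aaaabb => aaaa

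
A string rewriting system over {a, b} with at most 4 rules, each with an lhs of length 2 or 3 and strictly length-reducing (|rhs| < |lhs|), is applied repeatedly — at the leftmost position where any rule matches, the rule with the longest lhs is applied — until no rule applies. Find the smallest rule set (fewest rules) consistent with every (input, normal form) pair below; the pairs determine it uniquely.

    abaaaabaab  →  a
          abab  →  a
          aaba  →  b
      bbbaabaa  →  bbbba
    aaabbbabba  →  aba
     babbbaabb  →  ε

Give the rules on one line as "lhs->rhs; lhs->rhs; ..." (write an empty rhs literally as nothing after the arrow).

  | abaaaabaab => abaabaab => abbaaab => abaaab => abab => aaa => a
  | abab => aaa => a
  | aaba => baa => b
  | bbbaabaa => bbbbaaa => bbbba

aa->; aab->ba; abb->ab; bab->aa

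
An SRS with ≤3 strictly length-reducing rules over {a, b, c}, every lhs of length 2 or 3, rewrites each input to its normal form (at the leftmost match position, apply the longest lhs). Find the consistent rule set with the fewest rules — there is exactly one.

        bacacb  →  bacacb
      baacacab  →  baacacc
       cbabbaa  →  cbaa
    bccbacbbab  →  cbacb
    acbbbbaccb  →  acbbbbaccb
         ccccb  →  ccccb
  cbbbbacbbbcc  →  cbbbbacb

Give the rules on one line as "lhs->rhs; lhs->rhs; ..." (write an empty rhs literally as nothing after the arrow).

  | bacacb
  | baacacab => baacacc
  | cbabbaa => cbcbaa => cbaa
  | bccbacbbab => cbacbbab => cbacbbc => cbacb

ab->c; bc->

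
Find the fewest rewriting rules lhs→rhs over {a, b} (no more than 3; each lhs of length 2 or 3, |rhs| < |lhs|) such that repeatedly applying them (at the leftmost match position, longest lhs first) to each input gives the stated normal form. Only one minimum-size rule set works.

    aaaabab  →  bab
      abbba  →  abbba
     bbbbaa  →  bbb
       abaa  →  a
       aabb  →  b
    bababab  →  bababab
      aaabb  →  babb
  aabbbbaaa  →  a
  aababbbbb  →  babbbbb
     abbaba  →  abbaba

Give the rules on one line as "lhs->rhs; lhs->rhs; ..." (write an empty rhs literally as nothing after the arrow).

  | aaaabab => baabab => bab
  | abbba
  | bbbbaa => bbb
  | abaa => a

aa->b; aab->aa; baa->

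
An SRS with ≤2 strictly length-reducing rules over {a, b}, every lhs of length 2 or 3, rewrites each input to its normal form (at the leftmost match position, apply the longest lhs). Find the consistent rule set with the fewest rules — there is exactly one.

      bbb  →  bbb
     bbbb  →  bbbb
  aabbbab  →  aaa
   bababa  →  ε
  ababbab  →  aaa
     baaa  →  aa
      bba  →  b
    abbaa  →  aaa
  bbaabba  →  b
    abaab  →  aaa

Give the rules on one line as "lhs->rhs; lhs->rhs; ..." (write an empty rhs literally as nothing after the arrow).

ab->a; ba->

  | bbb
  | bbbb
  | aabbbab => aabbab => aabab => aaab => aaa
  | bababa => baba => ba => ε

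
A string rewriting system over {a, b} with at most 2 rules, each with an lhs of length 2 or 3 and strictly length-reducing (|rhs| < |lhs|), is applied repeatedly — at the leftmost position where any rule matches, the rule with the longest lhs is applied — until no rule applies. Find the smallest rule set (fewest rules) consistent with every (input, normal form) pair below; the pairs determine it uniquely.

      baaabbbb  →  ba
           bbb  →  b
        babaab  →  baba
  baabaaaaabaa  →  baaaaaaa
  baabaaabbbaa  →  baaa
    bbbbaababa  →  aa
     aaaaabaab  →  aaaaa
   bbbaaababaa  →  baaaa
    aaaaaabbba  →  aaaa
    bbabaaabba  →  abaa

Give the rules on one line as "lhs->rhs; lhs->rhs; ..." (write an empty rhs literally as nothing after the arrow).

aab->a; bb->

  | baaabbbb => baabbb => babb => ba
  | bbb => b
  | babaab => baba
  | baabaaaaabaa => baaaaaabaa => baaaaaaa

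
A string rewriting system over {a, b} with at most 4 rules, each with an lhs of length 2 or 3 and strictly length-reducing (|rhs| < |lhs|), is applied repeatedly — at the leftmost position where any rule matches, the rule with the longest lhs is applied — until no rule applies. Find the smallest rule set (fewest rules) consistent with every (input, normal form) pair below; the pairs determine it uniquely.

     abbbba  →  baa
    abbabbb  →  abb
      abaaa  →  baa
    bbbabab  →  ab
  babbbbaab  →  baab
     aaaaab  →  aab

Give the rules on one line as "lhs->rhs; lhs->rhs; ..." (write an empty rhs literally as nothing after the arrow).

  | abbbba => abbaa => aaaa => baa
  | abbabbb => aaabbb => babbb => abb
  | abaaa => baa
  | bbbabab => baabab => babb => ab

aaa->ba; aba->b; bab->a; bba->aa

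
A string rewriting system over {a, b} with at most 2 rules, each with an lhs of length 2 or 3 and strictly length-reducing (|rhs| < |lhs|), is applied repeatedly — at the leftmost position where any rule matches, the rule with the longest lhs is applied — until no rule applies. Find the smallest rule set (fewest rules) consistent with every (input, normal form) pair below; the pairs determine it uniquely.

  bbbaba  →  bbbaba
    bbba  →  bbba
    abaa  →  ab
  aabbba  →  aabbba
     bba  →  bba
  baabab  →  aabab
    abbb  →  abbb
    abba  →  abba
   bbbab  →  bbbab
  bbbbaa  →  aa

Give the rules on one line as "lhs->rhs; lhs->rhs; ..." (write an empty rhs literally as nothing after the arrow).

  | bbbaba
  | bbba
  | abaa => aaa => ab
  | aabbba

aaa->ab; baa->aa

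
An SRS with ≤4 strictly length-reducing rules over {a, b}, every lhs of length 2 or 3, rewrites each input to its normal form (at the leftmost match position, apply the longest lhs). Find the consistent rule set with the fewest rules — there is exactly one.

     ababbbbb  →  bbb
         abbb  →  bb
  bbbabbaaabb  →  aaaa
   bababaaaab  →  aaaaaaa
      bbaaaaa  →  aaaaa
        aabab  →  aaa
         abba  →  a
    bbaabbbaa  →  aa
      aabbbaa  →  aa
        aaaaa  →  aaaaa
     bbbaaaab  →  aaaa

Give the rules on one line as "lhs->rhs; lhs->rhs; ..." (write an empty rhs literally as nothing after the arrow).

  | ababbbbb => aabbbbb => abbbb => bbb
  | abbb => bb
  | bbbabbaaabb => bbaabaaabb => baabaaabb => aabaaabb => aaaaabb => aaaab => aaaa
  | bababaaaab => aaabaaaab => aaaaaaab => aaaaaaa

ab->a; abb->b; ba->a; bab->aa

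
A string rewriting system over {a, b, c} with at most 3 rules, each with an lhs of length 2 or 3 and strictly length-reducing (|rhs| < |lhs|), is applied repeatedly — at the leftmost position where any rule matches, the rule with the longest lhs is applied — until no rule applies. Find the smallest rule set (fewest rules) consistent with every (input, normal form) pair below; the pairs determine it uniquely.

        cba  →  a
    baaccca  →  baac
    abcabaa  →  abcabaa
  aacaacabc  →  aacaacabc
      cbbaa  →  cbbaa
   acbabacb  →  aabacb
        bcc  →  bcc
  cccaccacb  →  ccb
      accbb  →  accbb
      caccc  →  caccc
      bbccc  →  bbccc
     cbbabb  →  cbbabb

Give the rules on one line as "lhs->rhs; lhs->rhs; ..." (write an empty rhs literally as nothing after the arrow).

cba->a; cca->

  | cba => a
  | baaccca => baac
  | abcabaa
  | aacaacabc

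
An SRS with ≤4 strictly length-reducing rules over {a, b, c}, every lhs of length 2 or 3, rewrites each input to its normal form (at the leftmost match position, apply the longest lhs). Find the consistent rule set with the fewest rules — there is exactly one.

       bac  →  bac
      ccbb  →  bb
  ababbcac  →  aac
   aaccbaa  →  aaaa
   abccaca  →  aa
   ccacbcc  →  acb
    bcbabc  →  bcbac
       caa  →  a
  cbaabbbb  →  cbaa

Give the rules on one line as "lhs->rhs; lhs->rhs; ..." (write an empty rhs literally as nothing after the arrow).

ab->a; ca->; cc->

  | bac
  | ccbb => bb
  | ababbcac => aabbcac => aabcac => aacac => aac
  | aaccbaa => aabaa => aaaa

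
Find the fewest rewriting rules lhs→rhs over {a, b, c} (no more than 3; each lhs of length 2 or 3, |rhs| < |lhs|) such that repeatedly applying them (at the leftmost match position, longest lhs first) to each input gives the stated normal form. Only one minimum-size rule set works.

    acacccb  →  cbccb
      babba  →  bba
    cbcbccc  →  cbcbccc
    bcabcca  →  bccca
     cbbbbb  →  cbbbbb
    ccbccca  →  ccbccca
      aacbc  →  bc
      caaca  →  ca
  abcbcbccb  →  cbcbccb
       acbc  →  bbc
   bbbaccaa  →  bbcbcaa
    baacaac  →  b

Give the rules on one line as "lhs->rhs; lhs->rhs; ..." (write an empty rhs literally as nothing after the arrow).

  | acacccb => bacccb => cbccb
  | babba => bba
  | cbcbccc
  | bcabcca => bccca

ab->; ac->b; bac->cb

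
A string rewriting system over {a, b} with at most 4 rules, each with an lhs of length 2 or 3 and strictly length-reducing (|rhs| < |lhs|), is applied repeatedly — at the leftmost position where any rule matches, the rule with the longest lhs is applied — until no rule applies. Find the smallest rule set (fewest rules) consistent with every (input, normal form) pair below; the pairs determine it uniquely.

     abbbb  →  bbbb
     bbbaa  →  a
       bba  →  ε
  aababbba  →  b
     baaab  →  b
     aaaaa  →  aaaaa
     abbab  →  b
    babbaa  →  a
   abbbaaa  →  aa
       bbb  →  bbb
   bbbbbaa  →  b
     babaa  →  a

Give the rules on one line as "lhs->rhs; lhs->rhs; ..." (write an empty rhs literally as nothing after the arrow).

ab->b; aba->; ba->a; bba->

  | abbbb => bbbb
  | bbbaa => ba => a
  | bba => ε
  | aababbba => abbba => bbba => b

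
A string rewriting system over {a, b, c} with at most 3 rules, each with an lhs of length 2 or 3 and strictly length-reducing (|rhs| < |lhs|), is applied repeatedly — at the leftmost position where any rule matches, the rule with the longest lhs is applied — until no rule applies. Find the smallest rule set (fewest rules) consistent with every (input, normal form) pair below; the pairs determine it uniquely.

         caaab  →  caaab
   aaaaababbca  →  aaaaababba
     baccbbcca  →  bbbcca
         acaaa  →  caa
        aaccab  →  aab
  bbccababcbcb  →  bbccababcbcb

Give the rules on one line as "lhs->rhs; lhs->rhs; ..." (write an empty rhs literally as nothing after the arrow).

  | caaab
  | aaaaababbca => aaaaababba
  | baccbbcca => bbbcca
  | acaaa => caa

aca->c; acc->; bca->ba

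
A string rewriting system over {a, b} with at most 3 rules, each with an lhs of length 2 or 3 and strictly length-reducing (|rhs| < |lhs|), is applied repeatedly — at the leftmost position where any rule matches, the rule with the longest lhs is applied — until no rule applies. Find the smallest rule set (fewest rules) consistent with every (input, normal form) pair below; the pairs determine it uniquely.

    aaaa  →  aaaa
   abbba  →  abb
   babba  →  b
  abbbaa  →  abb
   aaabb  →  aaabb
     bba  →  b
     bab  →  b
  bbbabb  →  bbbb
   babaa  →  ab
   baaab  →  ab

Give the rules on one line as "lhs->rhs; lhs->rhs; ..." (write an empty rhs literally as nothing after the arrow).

  | aaaa
  | abbba => abb
  | babba => bba => b
  | abbbaa => abbab => abb

ba->; baa->ab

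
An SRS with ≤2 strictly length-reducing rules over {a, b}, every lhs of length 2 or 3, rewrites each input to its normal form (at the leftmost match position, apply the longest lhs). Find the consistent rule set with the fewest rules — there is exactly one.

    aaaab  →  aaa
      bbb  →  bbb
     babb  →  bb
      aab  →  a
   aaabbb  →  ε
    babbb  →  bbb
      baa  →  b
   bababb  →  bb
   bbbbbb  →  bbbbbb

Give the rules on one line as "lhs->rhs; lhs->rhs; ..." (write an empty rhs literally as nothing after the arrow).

  | aaaab => aaa
  | bbb
  | babb => bb
  | aab => a

ab->; baa->b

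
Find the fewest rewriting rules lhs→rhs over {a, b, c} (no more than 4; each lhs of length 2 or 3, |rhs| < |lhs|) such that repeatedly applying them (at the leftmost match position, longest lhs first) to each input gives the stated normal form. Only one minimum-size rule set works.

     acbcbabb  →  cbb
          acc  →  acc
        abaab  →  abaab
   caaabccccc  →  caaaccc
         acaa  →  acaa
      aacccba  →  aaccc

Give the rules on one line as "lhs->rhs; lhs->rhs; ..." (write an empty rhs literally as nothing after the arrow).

acb->; bcc->; cba->c

  | acbcbabb => cbabb => cbb
  | acc
  | abaab
  | caaabccccc => caaaccc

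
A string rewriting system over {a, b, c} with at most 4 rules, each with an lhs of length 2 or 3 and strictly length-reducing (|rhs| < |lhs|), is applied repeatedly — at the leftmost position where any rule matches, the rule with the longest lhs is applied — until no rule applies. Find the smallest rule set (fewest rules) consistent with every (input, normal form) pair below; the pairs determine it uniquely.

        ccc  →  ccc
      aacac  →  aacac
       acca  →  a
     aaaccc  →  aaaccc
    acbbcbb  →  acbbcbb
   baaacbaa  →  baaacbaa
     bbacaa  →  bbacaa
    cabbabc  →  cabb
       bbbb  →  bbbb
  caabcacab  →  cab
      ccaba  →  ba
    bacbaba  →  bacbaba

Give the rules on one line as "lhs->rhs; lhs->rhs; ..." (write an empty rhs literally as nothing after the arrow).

  | ccc
  | aacac
  | acca => a
  | aaaccc

aab->; abc->; cca->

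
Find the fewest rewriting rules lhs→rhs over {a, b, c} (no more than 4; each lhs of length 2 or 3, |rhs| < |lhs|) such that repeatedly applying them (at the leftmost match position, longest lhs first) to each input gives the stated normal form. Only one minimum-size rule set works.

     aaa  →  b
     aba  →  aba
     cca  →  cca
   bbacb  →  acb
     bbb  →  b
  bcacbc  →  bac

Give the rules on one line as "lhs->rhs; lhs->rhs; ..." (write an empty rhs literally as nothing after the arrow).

aaa->b; bb->; cac->ab

  | aaa => b
  | aba
  | cca
  | bbacb => acb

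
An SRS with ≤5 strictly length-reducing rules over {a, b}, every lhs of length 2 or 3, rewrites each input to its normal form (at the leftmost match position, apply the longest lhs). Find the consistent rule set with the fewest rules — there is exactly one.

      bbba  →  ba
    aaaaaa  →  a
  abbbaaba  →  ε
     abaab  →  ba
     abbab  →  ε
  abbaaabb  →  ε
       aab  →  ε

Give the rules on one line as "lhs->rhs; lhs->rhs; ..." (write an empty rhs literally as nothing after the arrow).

aa->b; ab->a; bb->; bba->

  | bbba => ba
  | aaaaaa => baaaa => bbaa => a
  | abbbaaba => abbaaba => abaaba => aaaba => baba => baa => bb => ε
  | abaab => aaab => bab => ba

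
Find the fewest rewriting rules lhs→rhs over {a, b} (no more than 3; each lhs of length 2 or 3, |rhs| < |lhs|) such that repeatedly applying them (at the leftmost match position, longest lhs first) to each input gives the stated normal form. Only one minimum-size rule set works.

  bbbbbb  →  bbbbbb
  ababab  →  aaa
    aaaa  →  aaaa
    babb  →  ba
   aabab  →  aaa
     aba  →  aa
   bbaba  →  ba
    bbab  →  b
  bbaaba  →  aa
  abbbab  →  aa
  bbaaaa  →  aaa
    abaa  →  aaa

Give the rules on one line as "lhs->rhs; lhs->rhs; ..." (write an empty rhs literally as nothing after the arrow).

ab->a; bba->

  | bbbbbb
  | ababab => aabab => aaab => aaa
  | aaaa
  | babb => bab => ba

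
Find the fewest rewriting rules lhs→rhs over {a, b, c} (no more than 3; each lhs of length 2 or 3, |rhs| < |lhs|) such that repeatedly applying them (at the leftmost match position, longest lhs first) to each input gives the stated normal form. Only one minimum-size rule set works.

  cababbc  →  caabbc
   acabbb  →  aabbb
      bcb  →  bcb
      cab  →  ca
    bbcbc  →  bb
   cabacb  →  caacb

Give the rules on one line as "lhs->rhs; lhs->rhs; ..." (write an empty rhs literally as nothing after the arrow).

  | cababbc => caabbc
  | acabbb => aabbb
  | bcb
  | cab => ca

aca->aa; cab->ca; cbc->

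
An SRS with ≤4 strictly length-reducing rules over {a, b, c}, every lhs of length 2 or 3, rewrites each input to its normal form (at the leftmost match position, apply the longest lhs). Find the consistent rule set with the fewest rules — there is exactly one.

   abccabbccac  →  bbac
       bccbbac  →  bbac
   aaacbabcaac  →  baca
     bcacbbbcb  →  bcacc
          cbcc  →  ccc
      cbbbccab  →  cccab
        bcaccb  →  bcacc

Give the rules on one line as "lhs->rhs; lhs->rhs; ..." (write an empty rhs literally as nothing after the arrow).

  | abccabbccac => aabbccac => bbbccac => bbac
  | bccbbac => bbac
  | aaacbabcaac => bacbabcaac => bacabcaac => bacabcbc => bacabcc => baca
  | bcacbbbcb => bcacbbcb => bcacbcb => bcaccb => bcacc

aa->b; bcc->; cb->c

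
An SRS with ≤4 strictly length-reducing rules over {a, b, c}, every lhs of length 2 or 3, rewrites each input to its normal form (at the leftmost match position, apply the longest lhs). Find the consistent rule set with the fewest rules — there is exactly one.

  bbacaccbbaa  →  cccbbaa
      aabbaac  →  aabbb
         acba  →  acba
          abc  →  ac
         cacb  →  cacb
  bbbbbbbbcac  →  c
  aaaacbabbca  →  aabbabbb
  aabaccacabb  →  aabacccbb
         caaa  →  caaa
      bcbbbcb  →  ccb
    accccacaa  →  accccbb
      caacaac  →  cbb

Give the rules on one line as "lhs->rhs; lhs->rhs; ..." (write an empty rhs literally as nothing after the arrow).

aac->b; aca->bc; bc->c; bca->bb

  | bbacaccbbaa => bbbcccbbaa => bbcccbbaa => bcccbbaa => cccbbaa
  | aabbaac => aabbb
  | acba
  | abc => ac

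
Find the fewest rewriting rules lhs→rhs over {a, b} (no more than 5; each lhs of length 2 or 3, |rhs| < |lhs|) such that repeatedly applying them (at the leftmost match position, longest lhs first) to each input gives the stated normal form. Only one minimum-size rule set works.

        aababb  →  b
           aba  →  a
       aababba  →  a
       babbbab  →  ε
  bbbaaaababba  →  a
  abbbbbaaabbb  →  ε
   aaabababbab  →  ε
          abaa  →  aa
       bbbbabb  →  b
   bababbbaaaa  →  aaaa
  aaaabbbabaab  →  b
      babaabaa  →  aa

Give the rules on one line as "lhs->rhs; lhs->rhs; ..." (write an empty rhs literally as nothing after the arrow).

  | aababb => babb => abb => b
  | aba => a
  | aababba => babba => abba => ba => a
  | babbbab => abbbab => bbab => ab => ε

aab->b; ab->; ba->a; bb->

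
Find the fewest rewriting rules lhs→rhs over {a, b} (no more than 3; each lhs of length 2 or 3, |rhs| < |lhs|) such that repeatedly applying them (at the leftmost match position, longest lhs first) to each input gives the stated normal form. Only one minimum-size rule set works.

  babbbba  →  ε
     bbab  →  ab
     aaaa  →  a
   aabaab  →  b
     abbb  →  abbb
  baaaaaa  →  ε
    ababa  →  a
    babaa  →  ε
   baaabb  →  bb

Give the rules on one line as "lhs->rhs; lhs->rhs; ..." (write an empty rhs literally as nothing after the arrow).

  | babbbba => abbbba => abbba => abba => aba => aa => ε
  | bbab => bab => ab
  | aaaa => a
  | aabaab => baab => aab => b

aa->; aaa->; ba->a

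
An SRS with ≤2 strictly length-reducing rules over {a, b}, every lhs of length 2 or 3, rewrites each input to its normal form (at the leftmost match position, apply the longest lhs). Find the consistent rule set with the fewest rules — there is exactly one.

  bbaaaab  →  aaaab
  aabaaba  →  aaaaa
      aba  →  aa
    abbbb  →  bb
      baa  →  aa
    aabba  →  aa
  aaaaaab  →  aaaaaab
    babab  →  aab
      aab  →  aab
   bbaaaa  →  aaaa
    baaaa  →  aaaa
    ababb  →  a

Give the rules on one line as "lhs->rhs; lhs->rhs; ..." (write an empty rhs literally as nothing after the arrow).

abb->; ba->a

  | bbaaaab => baaaab => aaaab
  | aabaaba => aaaaba => aaaaa
  | aba => aa
  | abbbb => bb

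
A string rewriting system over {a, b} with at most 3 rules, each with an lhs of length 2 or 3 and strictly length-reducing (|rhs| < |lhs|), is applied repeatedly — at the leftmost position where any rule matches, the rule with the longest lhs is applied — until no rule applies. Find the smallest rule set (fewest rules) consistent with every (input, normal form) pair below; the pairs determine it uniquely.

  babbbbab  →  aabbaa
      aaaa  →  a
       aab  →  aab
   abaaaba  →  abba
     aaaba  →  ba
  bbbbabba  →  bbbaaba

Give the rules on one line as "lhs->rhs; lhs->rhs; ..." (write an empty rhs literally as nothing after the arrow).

  | babbbbab => aabbbab => aabbaa
  | aaaa => a
  | aab
  | abaaaba => abba

aaa->; bab->aa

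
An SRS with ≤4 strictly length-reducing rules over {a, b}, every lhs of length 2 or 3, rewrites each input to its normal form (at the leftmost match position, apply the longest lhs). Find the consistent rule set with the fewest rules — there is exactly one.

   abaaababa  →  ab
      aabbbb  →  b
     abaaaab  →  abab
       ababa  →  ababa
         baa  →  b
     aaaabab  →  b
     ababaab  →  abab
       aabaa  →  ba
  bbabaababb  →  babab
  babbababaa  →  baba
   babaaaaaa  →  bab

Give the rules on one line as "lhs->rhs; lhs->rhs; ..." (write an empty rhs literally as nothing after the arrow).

  | abaaababa => abbababa => abbaba => abba => ab
  | aabbbb => bbbbb => bbbb => bbb => bb => b
  | abaaaab => abbaab => abab
  | ababa

aa->b; bb->b; bba->b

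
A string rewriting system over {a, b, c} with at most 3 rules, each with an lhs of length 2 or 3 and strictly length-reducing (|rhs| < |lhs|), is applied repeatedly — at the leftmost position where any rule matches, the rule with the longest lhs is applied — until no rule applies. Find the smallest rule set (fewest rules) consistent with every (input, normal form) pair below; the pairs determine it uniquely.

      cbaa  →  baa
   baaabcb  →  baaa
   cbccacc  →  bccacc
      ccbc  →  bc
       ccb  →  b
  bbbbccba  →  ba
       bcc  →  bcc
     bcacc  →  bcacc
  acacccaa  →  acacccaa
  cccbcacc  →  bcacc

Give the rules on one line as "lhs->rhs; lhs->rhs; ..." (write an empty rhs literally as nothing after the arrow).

bb->; cb->b

  | cbaa => baa
  | baaabcb => baaabb => baaa
  | cbccacc => bccacc
  | ccbc => cbc => bc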